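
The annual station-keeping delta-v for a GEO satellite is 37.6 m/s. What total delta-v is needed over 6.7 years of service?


dV = rate * years = 37.6 * 6.7
dV = 251.9200 m/s

251.9200 m/s


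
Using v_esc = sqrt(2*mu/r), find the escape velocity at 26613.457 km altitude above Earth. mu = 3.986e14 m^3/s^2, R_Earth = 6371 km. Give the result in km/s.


r = 6371.0 + 26613.457 = 32984.4570 km = 3.2984457e+07 m
v_esc = sqrt(2*mu/r) = sqrt(2*3.986e14 / 3.2984457e+07)
v_esc = 4916.1936 m/s = 4.9162 km/s

4.9162 km/s


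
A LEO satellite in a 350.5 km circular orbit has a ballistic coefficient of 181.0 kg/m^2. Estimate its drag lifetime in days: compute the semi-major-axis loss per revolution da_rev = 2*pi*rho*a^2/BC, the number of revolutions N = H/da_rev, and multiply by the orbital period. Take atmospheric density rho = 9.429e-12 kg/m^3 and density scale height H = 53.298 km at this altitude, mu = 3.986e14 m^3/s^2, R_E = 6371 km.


a = R_E + alt = 6721.5000 km = 6.7215e+06 m
da_rev = 2*pi*rho*a^2/BC = 2*pi*9.429e-12*(6.7215e+06)^2/181.0 = 14.787656 m per revolution
N = H/da_rev = 53298.0000 m / 14.787656 m = 3604.2224 revolutions
P = 2*pi*sqrt(a^3/mu) = 5484.1652 s
lifetime = N*P = 3604.2224 * 5484.1652 = 1.9766151e+07 s = 228.7749 days

228.7749 days


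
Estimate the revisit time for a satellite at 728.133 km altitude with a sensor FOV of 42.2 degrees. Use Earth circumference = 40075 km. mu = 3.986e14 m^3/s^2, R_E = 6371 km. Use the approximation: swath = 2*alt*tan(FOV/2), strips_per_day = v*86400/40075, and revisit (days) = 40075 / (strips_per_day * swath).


swath = 2*728.133*tan(0.3682645) = 561.9263 km
v = sqrt(mu/r) = 7493.1770 m/s = 7.4932 km/s
strips/day = v*86400/40075 = 7.4932*86400/40075 = 16.1550
coverage/day = strips * swath = 16.1550 * 561.9263 = 9077.9032 km
revisit = 40075 / 9077.9032 = 4.4146 days

4.4146 days


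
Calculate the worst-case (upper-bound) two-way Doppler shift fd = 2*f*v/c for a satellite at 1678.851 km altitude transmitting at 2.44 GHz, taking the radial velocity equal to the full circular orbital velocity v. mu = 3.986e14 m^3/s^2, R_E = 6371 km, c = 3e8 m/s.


r = 8.049851e+06 m
v = sqrt(mu/r) = 7036.7922 m/s (worst-case radial velocity)
f = 2.44 GHz = 2.44e+09 Hz
fd = 2*f*v/c = 2*2.44e+09*7036.7922/3.0e+08
fd = 114465.1531 Hz

114465.1531 Hz


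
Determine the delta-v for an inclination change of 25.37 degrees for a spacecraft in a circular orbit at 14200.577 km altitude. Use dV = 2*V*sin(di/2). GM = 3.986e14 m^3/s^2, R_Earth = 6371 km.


r = 20571.5770 km = 2.0571577e+07 m
V = sqrt(mu/r) = 4401.8461 m/s
di = 25.37 deg = 0.44279 rad
dV = 2*V*sin(di/2) = 2*4401.8461*sin(0.221395)
dV = 1933.2098 m/s = 1.9332 km/s

1.9332 km/s


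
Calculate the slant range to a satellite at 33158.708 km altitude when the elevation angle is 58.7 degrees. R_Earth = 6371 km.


h = 33158.708 km, el = 58.7 deg
d = -R_E*sin(el) + sqrt((R_E*sin(el))^2 + 2*R_E*h + h^2)
d = -6371.0000*sin(1.0245) + sqrt((6371.0000*0.8544588)^2 + 2*6371.0000*33158.708 + 33158.708^2)
d = 33947.1385 km

33947.1385 km


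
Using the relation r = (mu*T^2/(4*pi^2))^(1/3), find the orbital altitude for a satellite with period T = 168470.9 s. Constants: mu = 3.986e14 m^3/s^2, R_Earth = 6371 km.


T = 168470.9 s
r = (mu*T^2/(4*pi^2))^(1/3) = (3.986e14 * 168470.9^2 / (4*pi^2))^(1/3)
r = 6.5928893e+07 m = 65928.8929 km
alt = r - R_E = 65928.8929 - 6371 = 59557.8929 km

59557.8929 km


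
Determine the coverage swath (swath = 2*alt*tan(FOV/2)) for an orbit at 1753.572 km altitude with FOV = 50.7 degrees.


FOV = 50.7 deg = 0.8848819 rad
swath = 2 * alt * tan(FOV/2) = 2 * 1753.572 * tan(0.442441)
swath = 2 * 1753.572 * 0.4737659
swath = 1661.5653 km

1661.5653 km


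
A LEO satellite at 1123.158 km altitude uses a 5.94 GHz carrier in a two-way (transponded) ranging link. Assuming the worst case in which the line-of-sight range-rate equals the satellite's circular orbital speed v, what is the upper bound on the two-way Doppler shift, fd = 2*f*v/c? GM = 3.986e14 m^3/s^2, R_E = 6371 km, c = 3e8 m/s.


r = 7.494158e+06 m
v = sqrt(mu/r) = 7293.0170 m/s (worst-case radial velocity)
f = 5.94 GHz = 5.94e+09 Hz
fd = 2*f*v/c = 2*5.94e+09*7293.0170/3.0e+08
fd = 288803.4723 Hz

288803.4723 Hz


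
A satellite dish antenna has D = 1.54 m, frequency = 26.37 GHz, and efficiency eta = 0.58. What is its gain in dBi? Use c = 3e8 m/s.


lambda = c/f = 3e8 / 2.637e+10 = 0.01137656 m
G = eta*(pi*D/lambda)^2 = 0.58*(pi*1.54/0.01137656)^2
G = 104893.1024 (linear)
G = 10*log10(104893.1024) = 50.2075 dBi

50.2075 dBi


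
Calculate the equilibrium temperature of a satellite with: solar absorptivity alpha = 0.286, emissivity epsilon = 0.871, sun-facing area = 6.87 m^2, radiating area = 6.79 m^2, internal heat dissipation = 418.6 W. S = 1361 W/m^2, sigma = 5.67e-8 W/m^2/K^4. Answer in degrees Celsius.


Numerator = alpha*S*A_sun + Q_int = 0.286*1361*6.87 + 418.6 = 3092.7200 W
Denominator = eps*sigma*A_rad = 0.871*5.67e-8*6.79 = 3.353289e-07 W/K^4
T^4 = 9.222945e+09 K^4
T = 309.8970 K = 36.7470 C

36.7470 degrees Celsius


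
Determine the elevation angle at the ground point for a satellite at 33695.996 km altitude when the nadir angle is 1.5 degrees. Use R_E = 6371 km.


r = R_E + alt = 40066.9960 km
Law of sines in the satellite / Earth-center / ground-point triangle:
  sin(nadir)/R_E = sin(90 + el)/r  =>  cos(el) = (r/R_E)*sin(nadir)
cos(el) = (40066.9960 / 6371.0000) * sin(1.5 deg) = 0.1646259
el = arccos(0.1646259) = 80.5245 deg
(Earth-central angle = 90 - nadir - el = 7.9755 deg)

80.5245 degrees


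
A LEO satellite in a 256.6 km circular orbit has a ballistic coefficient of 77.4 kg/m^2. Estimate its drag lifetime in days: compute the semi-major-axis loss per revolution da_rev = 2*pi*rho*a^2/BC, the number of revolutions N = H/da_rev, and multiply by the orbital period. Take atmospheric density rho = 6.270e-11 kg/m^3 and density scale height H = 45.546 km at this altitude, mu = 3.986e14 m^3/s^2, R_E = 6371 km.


a = R_E + alt = 6627.6000 km = 6.6276e+06 m
da_rev = 2*pi*rho*a^2/BC = 2*pi*6.270e-11*(6.6276e+06)^2/77.4 = 223.572831 m per revolution
N = H/da_rev = 45546.0000 m / 223.572831 m = 203.7188 revolutions
P = 2*pi*sqrt(a^3/mu) = 5369.6460 s
lifetime = N*P = 203.7188 * 5369.6460 = 1.0938981e+06 s = 12.6609 days

12.6609 days


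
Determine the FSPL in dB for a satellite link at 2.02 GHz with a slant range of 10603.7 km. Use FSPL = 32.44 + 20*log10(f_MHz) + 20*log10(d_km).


f = 2.02 GHz = 2020.0000 MHz
d = 10603.7 km
FSPL = 32.44 + 20*log10(2020.0000) + 20*log10(10603.7)
FSPL = 32.44 + 66.1070 + 80.5091
FSPL = 179.0562 dB

179.0562 dB


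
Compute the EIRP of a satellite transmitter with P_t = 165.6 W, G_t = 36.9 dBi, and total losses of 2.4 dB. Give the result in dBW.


Pt = 165.6 W = 22.1906 dBW
EIRP = Pt_dBW + Gt - losses = 22.1906 + 36.9 - 2.4 = 56.6906 dBW

56.6906 dBW


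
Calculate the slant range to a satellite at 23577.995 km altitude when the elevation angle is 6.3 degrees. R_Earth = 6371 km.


h = 23577.995 km, el = 6.3 deg
d = -R_E*sin(el) + sqrt((R_E*sin(el))^2 + 2*R_E*h + h^2)
d = -6371.0000*sin(0.1099557) + sqrt((6371.0000*0.1097343)^2 + 2*6371.0000*23577.995 + 23577.995^2)
d = 28572.7365 km

28572.7365 km


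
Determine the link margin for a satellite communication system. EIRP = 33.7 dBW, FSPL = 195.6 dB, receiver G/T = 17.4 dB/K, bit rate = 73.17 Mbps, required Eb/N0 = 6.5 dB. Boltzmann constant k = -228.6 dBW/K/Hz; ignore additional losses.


C/N0 = EIRP - FSPL + G/T - k = 33.7 - 195.6 + 17.4 - (-228.6)
C/N0 = 84.1000 dB-Hz
R_b = 73.17 Mbps = 7.317e+07 bps -> 10*log10(R_b) = 78.6433 dB-Hz
Eb/N0 = C/N0 - 10*log10(R_b) = 84.1000 - 78.6433 = 5.4567 dB
Margin = Eb/N0 - Eb/N0_req = 5.4567 - 6.5 = -1.0433 dB (negative margin: link does not close)

-1.0433 dB


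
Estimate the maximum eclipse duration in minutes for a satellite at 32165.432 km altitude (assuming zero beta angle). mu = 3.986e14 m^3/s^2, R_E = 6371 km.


r = 38536.4320 km
T = 1254.7789 min
Eclipse fraction = arcsin(R_E/r)/pi = arcsin(6371.0000/38536.4320)/pi
= arcsin(0.1653241)/pi = 0.05286701
Eclipse duration = 0.05286701 * 1254.7789 = 66.3364 min

66.3364 minutes


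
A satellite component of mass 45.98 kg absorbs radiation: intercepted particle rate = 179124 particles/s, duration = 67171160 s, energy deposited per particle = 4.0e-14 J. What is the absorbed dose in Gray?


Total energy deposited = rate * time * E_per
  = 179124 * 67171160 * 4.0e-14 = 0.4812787 J
Dose = E_total / mass = 0.4812787 / 45.98
Dose = 0.01046713 Gy

0.0105 Gy


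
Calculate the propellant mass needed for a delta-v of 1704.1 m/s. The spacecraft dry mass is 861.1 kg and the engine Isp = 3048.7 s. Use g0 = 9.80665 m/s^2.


ve = Isp * g0 = 3048.7 * 9.80665 = 29897.533855 m/s
mass ratio = exp(dv/ve) = exp(1704.1/29897.533855) = 1.05865371
m_prop = m_dry * (mr - 1) = 861.1 * (1.05865371 - 1)
m_prop = 50.5067 kg

50.5067 kg


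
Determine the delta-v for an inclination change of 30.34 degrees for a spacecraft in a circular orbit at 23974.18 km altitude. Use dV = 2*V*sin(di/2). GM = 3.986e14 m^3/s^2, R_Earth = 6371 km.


r = 30345.1800 km = 3.034518e+07 m
V = sqrt(mu/r) = 3624.2971 m/s
di = 30.34 deg = 0.5295329 rad
dV = 2*V*sin(di/2) = 2*3624.2971*sin(0.2647664)
dV = 1896.8401 m/s = 1.8968 km/s

1.8968 km/s


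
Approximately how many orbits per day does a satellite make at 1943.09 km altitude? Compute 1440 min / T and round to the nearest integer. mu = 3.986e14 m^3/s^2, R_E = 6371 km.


r = 8.31409e+06 m
T = 2*pi*sqrt(r^3/mu) = 7544.5493 s = 125.7425 min
revs/day = 1440 / 125.7425 = 11.4520
Rounded: 11 revolutions per day

11 revolutions per day


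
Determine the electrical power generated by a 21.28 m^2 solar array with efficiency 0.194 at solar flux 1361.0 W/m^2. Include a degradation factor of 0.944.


P = area * eta * S * degradation
P = 21.28 * 0.194 * 1361.0 * 0.944
P = 5303.9995 W

5303.9995 W


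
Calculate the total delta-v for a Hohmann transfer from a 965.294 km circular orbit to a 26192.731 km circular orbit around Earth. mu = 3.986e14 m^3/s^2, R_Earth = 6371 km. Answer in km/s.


r1 = 7336.2940 km = 7.336294e+06 m
r2 = 32563.7310 km = 3.2563731e+07 m
dv1 = sqrt(mu/r1)*(sqrt(2*r2/(r1+r2)) - 1) = 2046.2206 m/s
dv2 = sqrt(mu/r2)*(1 - sqrt(2*r1/(r1+r2))) = 1377.0350 m/s
total dv = |dv1| + |dv2| = 2046.2206 + 1377.0350 = 3423.2556 m/s = 3.4233 km/s

3.4233 km/s


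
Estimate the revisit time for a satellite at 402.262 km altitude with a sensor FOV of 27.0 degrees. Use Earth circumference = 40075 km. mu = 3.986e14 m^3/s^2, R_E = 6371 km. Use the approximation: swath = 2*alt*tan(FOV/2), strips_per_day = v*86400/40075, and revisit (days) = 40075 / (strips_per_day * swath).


swath = 2*402.262*tan(0.2356194) = 193.1491 km
v = sqrt(mu/r) = 7671.3131 m/s = 7.6713 km/s
strips/day = v*86400/40075 = 7.6713*86400/40075 = 16.5390
coverage/day = strips * swath = 16.5390 * 193.1491 = 3194.4983 km
revisit = 40075 / 3194.4983 = 12.5450 days

12.5450 days


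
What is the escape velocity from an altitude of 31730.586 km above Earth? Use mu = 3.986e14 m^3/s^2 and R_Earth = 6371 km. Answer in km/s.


r = 6371.0 + 31730.586 = 38101.5860 km = 3.8101586e+07 m
v_esc = sqrt(2*mu/r) = sqrt(2*3.986e14 / 3.8101586e+07)
v_esc = 4574.1681 m/s = 4.5742 km/s

4.5742 km/s


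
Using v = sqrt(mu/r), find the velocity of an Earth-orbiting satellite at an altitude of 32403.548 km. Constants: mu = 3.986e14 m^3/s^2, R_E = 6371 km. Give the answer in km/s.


r = R_E + alt = 6371.0 + 32403.548 = 38774.5480 km = 3.8774548e+07 m
v = sqrt(mu/r) = sqrt(3.986e14 / 3.8774548e+07) = 3206.2344 m/s = 3.2062 km/s

3.2062 km/s


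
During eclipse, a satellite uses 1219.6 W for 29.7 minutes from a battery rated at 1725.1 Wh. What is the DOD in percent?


E_used = P * t / 60 = 1219.6 * 29.7 / 60 = 603.7020 Wh
DOD = E_used / E_total * 100 = 603.7020 / 1725.1 * 100
DOD = 34.9952 %

34.9952 %


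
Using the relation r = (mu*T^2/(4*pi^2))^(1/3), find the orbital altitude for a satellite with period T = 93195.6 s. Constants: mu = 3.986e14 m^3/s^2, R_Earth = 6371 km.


T = 93195.6 s
r = (mu*T^2/(4*pi^2))^(1/3) = (3.986e14 * 93195.6^2 / (4*pi^2))^(1/3)
r = 4.4427935e+07 m = 44427.9347 km
alt = r - R_E = 44427.9347 - 6371 = 38056.9347 km

38056.9347 km


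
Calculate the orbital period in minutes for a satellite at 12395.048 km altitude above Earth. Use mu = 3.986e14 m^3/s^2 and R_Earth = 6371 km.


r = 18766.0480 km = 1.8766048e+07 m
T = 2*pi*sqrt(r^3/mu) = 2*pi*sqrt(6.608737e+21 / 3.986e14)
T = 25584.1184 s = 426.4020 min

426.4020 minutes


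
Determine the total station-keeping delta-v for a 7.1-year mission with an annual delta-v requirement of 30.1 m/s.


dV = rate * years = 30.1 * 7.1
dV = 213.7100 m/s

213.7100 m/s


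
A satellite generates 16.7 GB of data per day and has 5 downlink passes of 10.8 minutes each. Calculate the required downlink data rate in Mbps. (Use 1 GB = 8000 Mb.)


total contact time = 5 * 10.8 * 60 = 3240.0000 s
data = 16.7 GB = 133600.0000 Mb
rate = 133600.0000 / 3240.0000 = 41.2346 Mbps

41.2346 Mbps


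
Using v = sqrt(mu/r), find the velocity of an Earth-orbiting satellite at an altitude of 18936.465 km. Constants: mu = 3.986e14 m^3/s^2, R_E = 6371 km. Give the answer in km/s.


r = R_E + alt = 6371.0 + 18936.465 = 25307.4650 km = 2.5307465e+07 m
v = sqrt(mu/r) = sqrt(3.986e14 / 2.5307465e+07) = 3968.6639 m/s = 3.9687 km/s

3.9687 km/s


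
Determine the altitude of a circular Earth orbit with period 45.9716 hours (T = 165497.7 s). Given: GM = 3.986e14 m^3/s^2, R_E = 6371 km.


T = 165497.7 s
r = (mu*T^2/(4*pi^2))^(1/3) = (3.986e14 * 165497.7^2 / (4*pi^2))^(1/3)
r = 6.5150911e+07 m = 65150.9112 km
alt = r - R_E = 65150.9112 - 6371 = 58779.9112 km

58779.9112 km


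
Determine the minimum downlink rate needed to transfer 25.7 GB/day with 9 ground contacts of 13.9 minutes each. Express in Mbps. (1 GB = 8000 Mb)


total contact time = 9 * 13.9 * 60 = 7506.0000 s
data = 25.7 GB = 205600.0000 Mb
rate = 205600.0000 / 7506.0000 = 27.3914 Mbps

27.3914 Mbps


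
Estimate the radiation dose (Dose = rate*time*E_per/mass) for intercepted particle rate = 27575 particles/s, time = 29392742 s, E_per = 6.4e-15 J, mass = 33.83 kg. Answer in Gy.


Total energy deposited = rate * time * E_per
  = 27575 * 29392742 * 6.4e-15 = 0.005187231 J
Dose = E_total / mass = 0.005187231 / 33.83
Dose = 1.5333228e-04 Gy

1.5333e-04 Gy


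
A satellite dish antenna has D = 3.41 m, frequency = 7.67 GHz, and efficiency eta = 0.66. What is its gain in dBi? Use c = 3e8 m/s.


lambda = c/f = 3e8 / 7.67e+09 = 0.03911343 m
G = eta*(pi*D/lambda)^2 = 0.66*(pi*3.41/0.03911343)^2
G = 49510.8814 (linear)
G = 10*log10(49510.8814) = 46.9470 dBi

46.9470 dBi


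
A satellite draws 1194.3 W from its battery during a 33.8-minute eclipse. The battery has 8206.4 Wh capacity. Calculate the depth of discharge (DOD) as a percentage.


E_used = P * t / 60 = 1194.3 * 33.8 / 60 = 672.7890 Wh
DOD = E_used / E_total * 100 = 672.7890 / 8206.4 * 100
DOD = 8.1983 %

8.1983 %


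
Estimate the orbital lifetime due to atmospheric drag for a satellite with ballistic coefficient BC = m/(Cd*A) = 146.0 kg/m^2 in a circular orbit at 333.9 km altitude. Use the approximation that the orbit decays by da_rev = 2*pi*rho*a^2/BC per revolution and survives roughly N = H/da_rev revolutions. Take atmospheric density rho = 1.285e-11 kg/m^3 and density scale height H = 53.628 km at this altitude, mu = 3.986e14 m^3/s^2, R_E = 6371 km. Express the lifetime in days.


a = R_E + alt = 6704.9000 km = 6.7049e+06 m
da_rev = 2*pi*rho*a^2/BC = 2*pi*1.285e-11*(6.7049e+06)^2/146.0 = 24.860780 m per revolution
N = H/da_rev = 53628.0000 m / 24.860780 m = 2157.1326 revolutions
P = 2*pi*sqrt(a^3/mu) = 5463.8615 s
lifetime = N*P = 2157.1326 * 5463.8615 = 1.1786274e+07 s = 136.4152 days

136.4152 days


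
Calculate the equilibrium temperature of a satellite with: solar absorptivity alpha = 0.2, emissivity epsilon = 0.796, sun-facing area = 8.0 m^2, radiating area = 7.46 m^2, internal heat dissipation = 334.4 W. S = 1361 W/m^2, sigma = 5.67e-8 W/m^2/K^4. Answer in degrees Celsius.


Numerator = alpha*S*A_sun + Q_int = 0.2*1361*8.0 + 334.4 = 2512.0000 W
Denominator = eps*sigma*A_rad = 0.796*5.67e-8*7.46 = 3.3669367e-07 W/K^4
T^4 = 7.4607877e+09 K^4
T = 293.8977 K = 20.7477 C

20.7477 degrees Celsius


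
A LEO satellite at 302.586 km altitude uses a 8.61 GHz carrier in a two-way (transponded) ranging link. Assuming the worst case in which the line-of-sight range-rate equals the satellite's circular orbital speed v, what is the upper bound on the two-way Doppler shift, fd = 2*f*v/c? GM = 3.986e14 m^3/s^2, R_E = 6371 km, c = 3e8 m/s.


r = 6.673586e+06 m
v = sqrt(mu/r) = 7728.3898 m/s (worst-case radial velocity)
f = 8.61 GHz = 8.61e+09 Hz
fd = 2*f*v/c = 2*8.61e+09*7728.3898/3.0e+08
fd = 443609.5723 Hz

443609.5723 Hz


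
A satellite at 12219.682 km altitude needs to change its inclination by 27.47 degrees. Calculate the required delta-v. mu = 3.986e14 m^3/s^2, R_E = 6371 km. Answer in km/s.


r = 18590.6820 km = 1.8590682e+07 m
V = sqrt(mu/r) = 4630.4264 m/s
di = 27.47 deg = 0.4794419 rad
dV = 2*V*sin(di/2) = 2*4630.4264*sin(0.239721)
dV = 2198.8190 m/s = 2.1988 km/s

2.1988 km/s


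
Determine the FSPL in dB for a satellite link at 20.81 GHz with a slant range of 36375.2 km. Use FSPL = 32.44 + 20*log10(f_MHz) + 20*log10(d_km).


f = 20.81 GHz = 20810.0000 MHz
d = 36375.2 km
FSPL = 32.44 + 20*log10(20810.0000) + 20*log10(36375.2)
FSPL = 32.44 + 86.3654 + 91.2161
FSPL = 210.0215 dB

210.0215 dB


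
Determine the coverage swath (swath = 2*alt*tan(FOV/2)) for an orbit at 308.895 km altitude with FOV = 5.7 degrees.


FOV = 5.7 deg = 0.09948377 rad
swath = 2 * alt * tan(FOV/2) = 2 * 308.895 * tan(0.04974188)
swath = 2 * 308.895 * 0.04978295
swath = 30.7554 km

30.7554 km


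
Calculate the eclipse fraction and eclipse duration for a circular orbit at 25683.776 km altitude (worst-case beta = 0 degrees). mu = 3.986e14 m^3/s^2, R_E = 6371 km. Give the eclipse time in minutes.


r = 32054.7760 km
T = 951.9170 min
Eclipse fraction = arcsin(R_E/r)/pi = arcsin(6371.0000/32054.7760)/pi
= arcsin(0.1987535)/pi = 0.06368933
Eclipse duration = 0.06368933 * 951.9170 = 60.6270 min

60.6270 minutes


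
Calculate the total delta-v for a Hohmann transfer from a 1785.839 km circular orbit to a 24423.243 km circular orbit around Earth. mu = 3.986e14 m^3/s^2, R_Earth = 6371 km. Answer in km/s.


r1 = 8156.8390 km = 8.156839e+06 m
r2 = 30794.2430 km = 3.0794243e+07 m
dv1 = sqrt(mu/r1)*(sqrt(2*r2/(r1+r2)) - 1) = 1799.6873 m/s
dv2 = sqrt(mu/r2)*(1 - sqrt(2*r1/(r1+r2))) = 1269.4144 m/s
total dv = |dv1| + |dv2| = 1799.6873 + 1269.4144 = 3069.1017 m/s = 3.0691 km/s

3.0691 km/s


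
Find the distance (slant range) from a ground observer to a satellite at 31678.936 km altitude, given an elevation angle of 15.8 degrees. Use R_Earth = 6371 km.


h = 31678.936 km, el = 15.8 deg
d = -R_E*sin(el) + sqrt((R_E*sin(el))^2 + 2*R_E*h + h^2)
d = -6371.0000*sin(0.275762) + sqrt((6371.0000*0.2722802)^2 + 2*6371.0000*31678.936 + 31678.936^2)
d = 35818.1608 km

35818.1608 km


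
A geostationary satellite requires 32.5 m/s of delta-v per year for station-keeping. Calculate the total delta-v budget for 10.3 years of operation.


dV = rate * years = 32.5 * 10.3
dV = 334.7500 m/s

334.7500 m/s


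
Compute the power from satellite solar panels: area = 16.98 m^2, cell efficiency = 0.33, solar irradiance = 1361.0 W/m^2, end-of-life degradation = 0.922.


P = area * eta * S * degradation
P = 16.98 * 0.33 * 1361.0 * 0.922
P = 7031.3817 W

7031.3817 W


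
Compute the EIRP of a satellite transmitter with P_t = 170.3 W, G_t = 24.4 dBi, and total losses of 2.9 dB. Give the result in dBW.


Pt = 170.3 W = 22.3121 dBW
EIRP = Pt_dBW + Gt - losses = 22.3121 + 24.4 - 2.9 = 43.8121 dBW

43.8121 dBW


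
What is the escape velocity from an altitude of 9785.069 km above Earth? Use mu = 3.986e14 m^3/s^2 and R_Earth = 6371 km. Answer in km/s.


r = 6371.0 + 9785.069 = 16156.0690 km = 1.6156069e+07 m
v_esc = sqrt(2*mu/r) = sqrt(2*3.986e14 / 1.6156069e+07)
v_esc = 7024.5061 m/s = 7.0245 km/s

7.0245 km/s


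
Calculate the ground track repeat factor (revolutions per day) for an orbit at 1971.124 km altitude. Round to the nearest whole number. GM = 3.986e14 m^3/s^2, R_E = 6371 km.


r = 8.342124e+06 m
T = 2*pi*sqrt(r^3/mu) = 7582.7403 s = 126.3790 min
revs/day = 1440 / 126.3790 = 11.3943
Rounded: 11 revolutions per day

11 revolutions per day


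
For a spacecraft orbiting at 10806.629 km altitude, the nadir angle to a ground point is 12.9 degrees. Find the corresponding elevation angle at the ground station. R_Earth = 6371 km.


r = R_E + alt = 17177.6290 km
Law of sines in the satellite / Earth-center / ground-point triangle:
  sin(nadir)/R_E = sin(90 + el)/r  =>  cos(el) = (r/R_E)*sin(nadir)
cos(el) = (17177.6290 / 6371.0000) * sin(12.9 deg) = 0.6019318
el = arccos(0.6019318) = 52.9916 deg
(Earth-central angle = 90 - nadir - el = 24.1084 deg)

52.9916 degrees


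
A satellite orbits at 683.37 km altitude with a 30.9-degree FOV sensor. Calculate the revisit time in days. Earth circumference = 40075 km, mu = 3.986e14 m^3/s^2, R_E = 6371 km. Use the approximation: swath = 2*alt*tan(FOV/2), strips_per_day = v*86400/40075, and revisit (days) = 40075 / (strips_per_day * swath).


swath = 2*683.37*tan(0.2696534) = 377.7464 km
v = sqrt(mu/r) = 7516.9131 m/s = 7.5169 km/s
strips/day = v*86400/40075 = 7.5169*86400/40075 = 16.2061
coverage/day = strips * swath = 16.2061 * 377.7464 = 6121.8136 km
revisit = 40075 / 6121.8136 = 6.5463 days

6.5463 days


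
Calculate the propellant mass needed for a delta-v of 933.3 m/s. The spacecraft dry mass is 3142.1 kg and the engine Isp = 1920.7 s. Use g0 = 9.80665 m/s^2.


ve = Isp * g0 = 1920.7 * 9.80665 = 18835.632655 m/s
mass ratio = exp(dv/ve) = exp(933.3/18835.632655) = 1.05079782
m_prop = m_dry * (mr - 1) = 3142.1 * (1.05079782 - 1)
m_prop = 159.6118 kg

159.6118 kg


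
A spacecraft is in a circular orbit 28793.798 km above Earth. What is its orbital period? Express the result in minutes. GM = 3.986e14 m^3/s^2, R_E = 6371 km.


r = 35164.7980 km = 3.5164798e+07 m
T = 2*pi*sqrt(r^3/mu) = 2*pi*sqrt(4.3483489e+22 / 3.986e14)
T = 65625.6188 s = 1093.7603 min

1093.7603 minutes


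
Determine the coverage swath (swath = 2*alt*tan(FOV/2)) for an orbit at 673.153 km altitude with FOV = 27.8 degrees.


FOV = 27.8 deg = 0.4852015 rad
swath = 2 * alt * tan(FOV/2) = 2 * 673.153 * tan(0.2426008)
swath = 2 * 673.153 * 0.247475
swath = 333.1771 km

333.1771 km


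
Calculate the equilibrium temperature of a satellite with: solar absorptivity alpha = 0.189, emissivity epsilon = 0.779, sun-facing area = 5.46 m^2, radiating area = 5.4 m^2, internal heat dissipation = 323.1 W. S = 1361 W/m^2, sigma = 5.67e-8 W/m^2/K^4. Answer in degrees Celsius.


Numerator = alpha*S*A_sun + Q_int = 0.189*1361*5.46 + 323.1 = 1727.5703 W
Denominator = eps*sigma*A_rad = 0.779*5.67e-8*5.4 = 2.3851422e-07 W/K^4
T^4 = 7.2430497e+09 K^4
T = 291.7295 K = 18.5795 C

18.5795 degrees Celsius


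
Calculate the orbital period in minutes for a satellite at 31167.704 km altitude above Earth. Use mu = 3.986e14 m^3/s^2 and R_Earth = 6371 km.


r = 37538.7040 km = 3.7538704e+07 m
T = 2*pi*sqrt(r^3/mu) = 2*pi*sqrt(5.2897826e+22 / 3.986e14)
T = 72381.9257 s = 1206.3654 min

1206.3654 minutes


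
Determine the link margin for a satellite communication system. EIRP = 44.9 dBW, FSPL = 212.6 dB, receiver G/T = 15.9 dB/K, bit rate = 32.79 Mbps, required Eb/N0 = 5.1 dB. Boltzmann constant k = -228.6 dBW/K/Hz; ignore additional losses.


C/N0 = EIRP - FSPL + G/T - k = 44.9 - 212.6 + 15.9 - (-228.6)
C/N0 = 76.8000 dB-Hz
R_b = 32.79 Mbps = 3.279e+07 bps -> 10*log10(R_b) = 75.1574 dB-Hz
Eb/N0 = C/N0 - 10*log10(R_b) = 76.8000 - 75.1574 = 1.6426 dB
Margin = Eb/N0 - Eb/N0_req = 1.6426 - 5.1 = -3.4574 dB (negative margin: link does not close)

-3.4574 dB


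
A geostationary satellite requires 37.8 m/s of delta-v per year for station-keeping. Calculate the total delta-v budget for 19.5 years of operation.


dV = rate * years = 37.8 * 19.5
dV = 737.1000 m/s

737.1000 m/s


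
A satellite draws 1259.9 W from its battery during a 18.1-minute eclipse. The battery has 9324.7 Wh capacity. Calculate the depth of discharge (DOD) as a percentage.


E_used = P * t / 60 = 1259.9 * 18.1 / 60 = 380.0698 Wh
DOD = E_used / E_total * 100 = 380.0698 / 9324.7 * 100
DOD = 4.0759 %

4.0759 %


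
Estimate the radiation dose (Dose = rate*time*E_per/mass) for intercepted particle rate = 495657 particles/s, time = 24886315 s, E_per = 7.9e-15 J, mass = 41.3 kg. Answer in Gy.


Total energy deposited = rate * time * E_per
  = 495657 * 24886315 * 7.9e-15 = 0.0974471 J
Dose = E_total / mass = 0.0974471 / 41.3
Dose = 0.002359494 Gy

0.0024 Gy


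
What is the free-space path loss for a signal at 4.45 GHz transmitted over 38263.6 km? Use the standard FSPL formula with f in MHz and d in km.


f = 4.45 GHz = 4450.0000 MHz
d = 38263.6 km
FSPL = 32.44 + 20*log10(4450.0000) + 20*log10(38263.6)
FSPL = 32.44 + 72.9672 + 91.6557
FSPL = 197.0629 dB

197.0629 dB


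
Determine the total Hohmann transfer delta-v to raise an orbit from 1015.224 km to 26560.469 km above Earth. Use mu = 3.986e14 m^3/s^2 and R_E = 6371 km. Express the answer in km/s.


r1 = 7386.2240 km = 7.386224e+06 m
r2 = 32931.4690 km = 3.2931469e+07 m
dv1 = sqrt(mu/r1)*(sqrt(2*r2/(r1+r2)) - 1) = 2043.1234 m/s
dv2 = sqrt(mu/r2)*(1 - sqrt(2*r1/(r1+r2))) = 1373.1512 m/s
total dv = |dv1| + |dv2| = 2043.1234 + 1373.1512 = 3416.2747 m/s = 3.4163 km/s

3.4163 km/s


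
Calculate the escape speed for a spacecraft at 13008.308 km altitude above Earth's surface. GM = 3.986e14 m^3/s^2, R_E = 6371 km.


r = 6371.0 + 13008.308 = 19379.3080 km = 1.9379308e+07 m
v_esc = sqrt(2*mu/r) = sqrt(2*3.986e14 / 1.9379308e+07)
v_esc = 6413.7867 m/s = 6.4138 km/s

6.4138 km/s


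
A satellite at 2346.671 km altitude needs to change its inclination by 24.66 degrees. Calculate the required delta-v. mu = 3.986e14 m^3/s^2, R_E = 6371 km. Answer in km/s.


r = 8717.6710 km = 8.717671e+06 m
V = sqrt(mu/r) = 6761.8948 m/s
di = 24.66 deg = 0.4303982 rad
dV = 2*V*sin(di/2) = 2*6761.8948*sin(0.2151991)
dV = 2887.8962 m/s = 2.8879 km/s

2.8879 km/s


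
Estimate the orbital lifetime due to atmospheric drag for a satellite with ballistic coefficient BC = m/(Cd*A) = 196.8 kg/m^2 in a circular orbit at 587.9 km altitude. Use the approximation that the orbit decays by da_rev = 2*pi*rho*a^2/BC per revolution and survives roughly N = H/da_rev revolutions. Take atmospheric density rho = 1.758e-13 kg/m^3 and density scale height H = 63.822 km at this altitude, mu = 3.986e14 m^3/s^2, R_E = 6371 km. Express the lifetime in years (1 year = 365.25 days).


a = R_E + alt = 6958.9000 km = 6.9589e+06 m
da_rev = 2*pi*rho*a^2/BC = 2*pi*1.758e-13*(6.9589e+06)^2/196.8 = 0.27180337 m per revolution
N = H/da_rev = 63822.0000 m / 0.27180337 m = 234809.4511 revolutions
P = 2*pi*sqrt(a^3/mu) = 5777.2627 s
lifetime = N*P = 234809.4511 * 5777.2627 = 1.3565559e+09 s = 15700.8782 days
years = 15700.8782 / 365.25 = 42.9867 years

42.9867 years


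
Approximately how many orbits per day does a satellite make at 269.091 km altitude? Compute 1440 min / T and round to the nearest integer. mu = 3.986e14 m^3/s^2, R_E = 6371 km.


r = 6.640091e+06 m
T = 2*pi*sqrt(r^3/mu) = 5384.8334 s = 89.7472 min
revs/day = 1440 / 89.7472 = 16.0451
Rounded: 16 revolutions per day

16 revolutions per day


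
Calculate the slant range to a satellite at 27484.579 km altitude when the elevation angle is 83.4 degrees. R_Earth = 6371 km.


h = 27484.579 km, el = 83.4 deg
d = -R_E*sin(el) + sqrt((R_E*sin(el))^2 + 2*R_E*h + h^2)
d = -6371.0000*sin(1.4556) + sqrt((6371.0000*0.9933728)^2 + 2*6371.0000*27484.579 + 27484.579^2)
d = 27518.8811 km

27518.8811 km


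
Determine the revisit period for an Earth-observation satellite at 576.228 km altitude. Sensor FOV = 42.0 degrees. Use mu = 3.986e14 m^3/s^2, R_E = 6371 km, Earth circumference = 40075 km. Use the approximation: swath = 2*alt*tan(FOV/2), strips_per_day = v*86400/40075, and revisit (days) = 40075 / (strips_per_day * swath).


swath = 2*576.228*tan(0.3665191) = 442.3864 km
v = sqrt(mu/r) = 7574.6552 m/s = 7.5747 km/s
strips/day = v*86400/40075 = 7.5747*86400/40075 = 16.3306
coverage/day = strips * swath = 16.3306 * 442.3864 = 7224.4512 km
revisit = 40075 / 7224.4512 = 5.5471 days

5.5471 days


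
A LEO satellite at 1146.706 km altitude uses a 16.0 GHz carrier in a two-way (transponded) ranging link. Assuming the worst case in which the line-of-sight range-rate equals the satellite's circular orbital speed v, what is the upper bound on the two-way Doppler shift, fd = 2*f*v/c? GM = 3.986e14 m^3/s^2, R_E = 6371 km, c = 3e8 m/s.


r = 7.517706e+06 m
v = sqrt(mu/r) = 7281.5859 m/s (worst-case radial velocity)
f = 16.0 GHz = 1.6e+10 Hz
fd = 2*f*v/c = 2*1.6e+10*7281.5859/3.0e+08
fd = 776702.4982 Hz

776702.4982 Hz


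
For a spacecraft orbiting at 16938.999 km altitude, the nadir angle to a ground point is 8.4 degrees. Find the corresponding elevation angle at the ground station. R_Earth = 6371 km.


r = R_E + alt = 23309.9990 km
Law of sines in the satellite / Earth-center / ground-point triangle:
  sin(nadir)/R_E = sin(90 + el)/r  =>  cos(el) = (r/R_E)*sin(nadir)
cos(el) = (23309.9990 / 6371.0000) * sin(8.4 deg) = 0.5344836
el = arccos(0.5344836) = 57.6911 deg
(Earth-central angle = 90 - nadir - el = 23.9089 deg)

57.6911 degrees


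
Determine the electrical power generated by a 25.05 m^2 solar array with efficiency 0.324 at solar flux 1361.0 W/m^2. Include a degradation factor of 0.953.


P = area * eta * S * degradation
P = 25.05 * 0.324 * 1361.0 * 0.953
P = 10526.9792 W

10526.9792 W


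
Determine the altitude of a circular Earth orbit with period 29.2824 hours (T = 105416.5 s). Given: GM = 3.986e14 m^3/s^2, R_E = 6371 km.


T = 105416.5 s
r = (mu*T^2/(4*pi^2))^(1/3) = (3.986e14 * 105416.5^2 / (4*pi^2))^(1/3)
r = 4.823159e+07 m = 48231.5902 km
alt = r - R_E = 48231.5902 - 6371 = 41860.5902 km

41860.5902 km


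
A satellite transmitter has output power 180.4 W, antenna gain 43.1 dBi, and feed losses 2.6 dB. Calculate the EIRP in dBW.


Pt = 180.4 W = 22.5624 dBW
EIRP = Pt_dBW + Gt - losses = 22.5624 + 43.1 - 2.6 = 63.0624 dBW

63.0624 dBW


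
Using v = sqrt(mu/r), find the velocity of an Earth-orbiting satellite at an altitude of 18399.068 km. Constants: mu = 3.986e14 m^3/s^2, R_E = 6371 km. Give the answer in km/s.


r = R_E + alt = 6371.0 + 18399.068 = 24770.0680 km = 2.4770068e+07 m
v = sqrt(mu/r) = sqrt(3.986e14 / 2.4770068e+07) = 4011.4838 m/s = 4.0115 km/s

4.0115 km/s


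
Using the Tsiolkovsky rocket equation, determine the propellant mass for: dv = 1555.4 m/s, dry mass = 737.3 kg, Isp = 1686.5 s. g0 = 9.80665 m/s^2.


ve = Isp * g0 = 1686.5 * 9.80665 = 16538.915225 m/s
mass ratio = exp(dv/ve) = exp(1555.4/16538.915225) = 1.09860903
m_prop = m_dry * (mr - 1) = 737.3 * (1.09860903 - 1)
m_prop = 72.7044 kg

72.7044 kg


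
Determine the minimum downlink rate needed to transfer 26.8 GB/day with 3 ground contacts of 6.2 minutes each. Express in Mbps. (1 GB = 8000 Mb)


total contact time = 3 * 6.2 * 60 = 1116.0000 s
data = 26.8 GB = 214400.0000 Mb
rate = 214400.0000 / 1116.0000 = 192.1147 Mbps

192.1147 Mbps


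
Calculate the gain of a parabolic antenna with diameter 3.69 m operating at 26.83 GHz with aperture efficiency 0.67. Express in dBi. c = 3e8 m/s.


lambda = c/f = 3e8 / 2.683e+10 = 0.01118151 m
G = eta*(pi*D/lambda)^2 = 0.67*(pi*3.69/0.01118151)^2
G = 720155.2255 (linear)
G = 10*log10(720155.2255) = 58.5743 dBi

58.5743 dBi


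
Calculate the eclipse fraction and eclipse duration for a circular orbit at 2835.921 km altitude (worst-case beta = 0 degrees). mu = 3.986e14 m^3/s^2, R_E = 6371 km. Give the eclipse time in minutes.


r = 9206.9210 km
T = 146.5317 min
Eclipse fraction = arcsin(R_E/r)/pi = arcsin(6371.0000/9206.9210)/pi
= arcsin(0.6919794)/pi = 0.2432611
Eclipse duration = 0.2432611 * 146.5317 = 35.6455 min

35.6455 minutes


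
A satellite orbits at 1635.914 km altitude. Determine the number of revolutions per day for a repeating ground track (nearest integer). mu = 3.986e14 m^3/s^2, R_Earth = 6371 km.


r = 8.006914e+06 m
T = 2*pi*sqrt(r^3/mu) = 7130.3191 s = 118.8387 min
revs/day = 1440 / 118.8387 = 12.1173
Rounded: 12 revolutions per day

12 revolutions per day


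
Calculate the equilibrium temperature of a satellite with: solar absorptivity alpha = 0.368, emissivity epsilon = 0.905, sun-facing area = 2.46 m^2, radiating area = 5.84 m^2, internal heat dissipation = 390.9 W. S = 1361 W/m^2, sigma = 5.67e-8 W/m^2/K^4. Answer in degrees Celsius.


Numerator = alpha*S*A_sun + Q_int = 0.368*1361*2.46 + 390.9 = 1622.9861 W
Denominator = eps*sigma*A_rad = 0.905*5.67e-8*5.84 = 2.9967084e-07 W/K^4
T^4 = 5.4158959e+09 K^4
T = 271.2799 K = -1.8701 C

-1.8701 degrees Celsius


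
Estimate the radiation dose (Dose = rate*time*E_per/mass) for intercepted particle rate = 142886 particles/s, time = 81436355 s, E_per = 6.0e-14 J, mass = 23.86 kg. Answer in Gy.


Total energy deposited = rate * time * E_per
  = 142886 * 81436355 * 6.0e-14 = 0.6981669 J
Dose = E_total / mass = 0.6981669 / 23.86
Dose = 0.02926098 Gy

0.0293 Gy


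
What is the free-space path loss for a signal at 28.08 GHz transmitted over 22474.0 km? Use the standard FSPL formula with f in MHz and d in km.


f = 28.08 GHz = 28080.0000 MHz
d = 22474.0 km
FSPL = 32.44 + 20*log10(28080.0000) + 20*log10(22474.0)
FSPL = 32.44 + 88.9679 + 87.0336
FSPL = 208.4415 dB

208.4415 dB


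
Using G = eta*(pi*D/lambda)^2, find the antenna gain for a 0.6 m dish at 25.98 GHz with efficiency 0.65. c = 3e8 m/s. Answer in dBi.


lambda = c/f = 3e8 / 2.598e+10 = 0.01154734 m
G = eta*(pi*D/lambda)^2 = 0.65*(pi*0.6/0.01154734)^2
G = 17320.1395 (linear)
G = 10*log10(17320.1395) = 42.3855 dBi

42.3855 dBi


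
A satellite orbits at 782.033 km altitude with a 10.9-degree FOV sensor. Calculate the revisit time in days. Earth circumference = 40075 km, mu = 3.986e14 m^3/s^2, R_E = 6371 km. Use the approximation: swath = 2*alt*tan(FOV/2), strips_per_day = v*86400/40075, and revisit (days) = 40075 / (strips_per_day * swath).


swath = 2*782.033*tan(0.09512044) = 149.2250 km
v = sqrt(mu/r) = 7464.8921 m/s = 7.4649 km/s
strips/day = v*86400/40075 = 7.4649*86400/40075 = 16.0940
coverage/day = strips * swath = 16.0940 * 149.2250 = 2401.6255 km
revisit = 40075 / 2401.6255 = 16.6866 days

16.6866 days


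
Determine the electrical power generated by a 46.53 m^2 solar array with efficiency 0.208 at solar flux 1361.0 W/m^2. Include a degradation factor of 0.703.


P = area * eta * S * degradation
P = 46.53 * 0.208 * 1361.0 * 0.703
P = 9259.9755 W

9259.9755 W


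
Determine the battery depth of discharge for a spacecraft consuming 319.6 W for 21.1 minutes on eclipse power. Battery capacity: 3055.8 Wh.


E_used = P * t / 60 = 319.6 * 21.1 / 60 = 112.3927 Wh
DOD = E_used / E_total * 100 = 112.3927 / 3055.8 * 100
DOD = 3.6780 %

3.6780 %


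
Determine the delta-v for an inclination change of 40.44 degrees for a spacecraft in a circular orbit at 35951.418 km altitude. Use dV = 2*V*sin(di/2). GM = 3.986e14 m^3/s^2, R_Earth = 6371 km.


r = 42322.4180 km = 4.2322418e+07 m
V = sqrt(mu/r) = 3068.9048 m/s
di = 40.44 deg = 0.7058111 rad
dV = 2*V*sin(di/2) = 2*3068.9048*sin(0.3529056)
dV = 2121.3852 m/s = 2.1214 km/s

2.1214 km/s


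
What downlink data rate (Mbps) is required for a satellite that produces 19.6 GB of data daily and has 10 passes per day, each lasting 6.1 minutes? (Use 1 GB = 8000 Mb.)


total contact time = 10 * 6.1 * 60 = 3660.0000 s
data = 19.6 GB = 156800.0000 Mb
rate = 156800.0000 / 3660.0000 = 42.8415 Mbps

42.8415 Mbps


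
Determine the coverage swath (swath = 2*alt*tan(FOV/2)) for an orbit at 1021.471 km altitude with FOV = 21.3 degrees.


FOV = 21.3 deg = 0.3717551 rad
swath = 2 * alt * tan(FOV/2) = 2 * 1021.471 * tan(0.1858776)
swath = 2 * 1021.471 * 0.1880483
swath = 384.1717 km

384.1717 km


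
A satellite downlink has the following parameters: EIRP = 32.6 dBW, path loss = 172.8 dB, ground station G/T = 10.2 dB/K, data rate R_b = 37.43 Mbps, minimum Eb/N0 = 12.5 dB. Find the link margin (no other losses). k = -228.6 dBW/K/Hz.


C/N0 = EIRP - FSPL + G/T - k = 32.6 - 172.8 + 10.2 - (-228.6)
C/N0 = 98.6000 dB-Hz
R_b = 37.43 Mbps = 3.743e+07 bps -> 10*log10(R_b) = 75.7322 dB-Hz
Eb/N0 = C/N0 - 10*log10(R_b) = 98.6000 - 75.7322 = 22.8678 dB
Margin = Eb/N0 - Eb/N0_req = 22.8678 - 12.5 = 10.3678 dB (link closes)

10.3678 dB


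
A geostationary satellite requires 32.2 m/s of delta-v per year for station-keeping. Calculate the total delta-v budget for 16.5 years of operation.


dV = rate * years = 32.2 * 16.5
dV = 531.3000 m/s

531.3000 m/s


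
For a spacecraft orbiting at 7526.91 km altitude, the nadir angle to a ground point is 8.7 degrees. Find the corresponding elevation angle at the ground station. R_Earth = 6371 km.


r = R_E + alt = 13897.9100 km
Law of sines in the satellite / Earth-center / ground-point triangle:
  sin(nadir)/R_E = sin(90 + el)/r  =>  cos(el) = (r/R_E)*sin(nadir)
cos(el) = (13897.9100 / 6371.0000) * sin(8.7 deg) = 0.3299654
el = arccos(0.3299654) = 70.7333 deg
(Earth-central angle = 90 - nadir - el = 10.5667 deg)

70.7333 degrees


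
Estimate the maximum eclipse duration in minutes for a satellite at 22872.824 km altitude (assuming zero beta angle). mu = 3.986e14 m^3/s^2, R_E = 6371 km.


r = 29243.8240 km
T = 829.4901 min
Eclipse fraction = arcsin(R_E/r)/pi = arcsin(6371.0000/29243.8240)/pi
= arcsin(0.217858)/pi = 0.06990696
Eclipse duration = 0.06990696 * 829.4901 = 57.9871 min

57.9871 minutes


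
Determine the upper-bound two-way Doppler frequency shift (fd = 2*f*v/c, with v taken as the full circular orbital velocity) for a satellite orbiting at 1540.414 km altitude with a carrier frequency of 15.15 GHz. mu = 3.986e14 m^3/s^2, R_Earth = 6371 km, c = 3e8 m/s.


r = 7.911414e+06 m
v = sqrt(mu/r) = 7098.0915 m/s (worst-case radial velocity)
f = 15.15 GHz = 1.515e+10 Hz
fd = 2*f*v/c = 2*1.515e+10*7098.0915/3.0e+08
fd = 716907.2382 Hz

716907.2382 Hz


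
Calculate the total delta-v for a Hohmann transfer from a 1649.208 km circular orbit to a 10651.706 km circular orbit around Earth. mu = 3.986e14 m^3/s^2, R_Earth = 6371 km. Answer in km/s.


r1 = 8020.2080 km = 8.020208e+06 m
r2 = 17022.7060 km = 1.7022706e+07 m
dv1 = sqrt(mu/r1)*(sqrt(2*r2/(r1+r2)) - 1) = 1170.0430 m/s
dv2 = sqrt(mu/r2)*(1 - sqrt(2*r1/(r1+r2))) = 966.2334 m/s
total dv = |dv1| + |dv2| = 1170.0430 + 966.2334 = 2136.2765 m/s = 2.1363 km/s

2.1363 km/s


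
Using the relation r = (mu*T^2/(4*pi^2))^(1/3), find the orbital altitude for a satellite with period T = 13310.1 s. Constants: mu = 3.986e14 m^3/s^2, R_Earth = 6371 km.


T = 13310.1 s
r = (mu*T^2/(4*pi^2))^(1/3) = (3.986e14 * 13310.1^2 / (4*pi^2))^(1/3)
r = 1.213892e+07 m = 12138.9204 km
alt = r - R_E = 12138.9204 - 6371 = 5767.9204 km

5767.9204 km


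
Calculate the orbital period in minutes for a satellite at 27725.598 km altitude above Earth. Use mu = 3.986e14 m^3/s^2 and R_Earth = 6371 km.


r = 34096.5980 km = 3.4096598e+07 m
T = 2*pi*sqrt(r^3/mu) = 2*pi*sqrt(3.9639955e+22 / 3.986e14)
T = 62658.1828 s = 1044.3030 min

1044.3030 minutes


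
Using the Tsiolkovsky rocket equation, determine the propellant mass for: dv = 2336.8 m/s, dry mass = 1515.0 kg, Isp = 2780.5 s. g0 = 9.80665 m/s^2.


ve = Isp * g0 = 2780.5 * 9.80665 = 27267.390325 m/s
mass ratio = exp(dv/ve) = exp(2336.8/27267.390325) = 1.08947882
m_prop = m_dry * (mr - 1) = 1515.0 * (1.08947882 - 1)
m_prop = 135.5604 kg

135.5604 kg
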